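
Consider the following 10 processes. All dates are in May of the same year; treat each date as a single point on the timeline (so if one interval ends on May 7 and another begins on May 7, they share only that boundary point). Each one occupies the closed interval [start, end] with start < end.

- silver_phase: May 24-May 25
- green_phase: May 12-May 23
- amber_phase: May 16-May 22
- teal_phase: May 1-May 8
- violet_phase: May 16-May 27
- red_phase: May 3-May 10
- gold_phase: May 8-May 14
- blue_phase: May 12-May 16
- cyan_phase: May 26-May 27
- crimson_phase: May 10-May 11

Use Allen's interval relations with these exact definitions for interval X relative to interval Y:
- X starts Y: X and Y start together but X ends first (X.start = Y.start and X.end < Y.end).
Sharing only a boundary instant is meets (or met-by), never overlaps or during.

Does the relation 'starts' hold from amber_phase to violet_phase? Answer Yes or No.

amber_phase = [May 16, May 22], violet_phase = [May 16, May 27].
Actual relation of amber_phase to violet_phase: starts.
Asked whether 'starts' holds → Yes.

Yes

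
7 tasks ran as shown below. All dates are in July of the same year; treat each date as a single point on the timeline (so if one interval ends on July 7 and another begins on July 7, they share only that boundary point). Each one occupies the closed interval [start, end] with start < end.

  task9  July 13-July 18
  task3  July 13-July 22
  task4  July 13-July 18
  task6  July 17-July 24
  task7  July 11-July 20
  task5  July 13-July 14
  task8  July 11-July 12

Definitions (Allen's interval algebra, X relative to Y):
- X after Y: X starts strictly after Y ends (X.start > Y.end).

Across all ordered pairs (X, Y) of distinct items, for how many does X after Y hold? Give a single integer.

Checking all 42 ordered pairs for relation 'after'; matching pairs in alphabetical order:
(task3, task8): task3 after task8 ✓
(task4, task8): task4 after task8 ✓
(task5, task8): task5 after task8 ✓
(task6, task5): task6 after task5 ✓
(task6, task8): task6 after task8 ✓
(task9, task8): task9 after task8 ✓
Count: 6.

6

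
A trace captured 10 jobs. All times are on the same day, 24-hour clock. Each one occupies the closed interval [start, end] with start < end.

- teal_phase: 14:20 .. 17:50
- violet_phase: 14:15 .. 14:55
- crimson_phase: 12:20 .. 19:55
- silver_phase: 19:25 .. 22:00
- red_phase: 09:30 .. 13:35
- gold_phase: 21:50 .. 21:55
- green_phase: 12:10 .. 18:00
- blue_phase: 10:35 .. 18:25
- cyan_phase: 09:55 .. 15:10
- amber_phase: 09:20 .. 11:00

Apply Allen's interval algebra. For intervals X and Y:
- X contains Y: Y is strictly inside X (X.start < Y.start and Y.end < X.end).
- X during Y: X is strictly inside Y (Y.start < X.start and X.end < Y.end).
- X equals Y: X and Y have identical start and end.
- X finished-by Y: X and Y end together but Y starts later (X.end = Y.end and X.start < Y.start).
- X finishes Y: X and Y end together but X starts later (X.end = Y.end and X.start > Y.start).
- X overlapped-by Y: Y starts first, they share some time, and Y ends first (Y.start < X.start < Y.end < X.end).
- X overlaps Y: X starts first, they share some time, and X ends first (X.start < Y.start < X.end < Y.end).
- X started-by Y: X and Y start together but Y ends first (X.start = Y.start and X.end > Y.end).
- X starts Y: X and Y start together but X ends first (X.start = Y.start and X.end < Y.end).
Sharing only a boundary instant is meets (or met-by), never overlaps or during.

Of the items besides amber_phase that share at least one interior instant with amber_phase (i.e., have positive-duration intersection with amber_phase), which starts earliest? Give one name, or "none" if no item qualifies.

Target amber_phase = [09:20, 11:00].
blue_phase [10:35, 18:25] → overlapped-by → candidate.
crimson_phase [12:20, 19:55] → after → excluded.
cyan_phase [09:55, 15:10] → overlapped-by → candidate.
gold_phase [21:50, 21:55] → after → excluded.
green_phase [12:10, 18:00] → after → excluded.
red_phase [09:30, 13:35] → overlapped-by → candidate.
silver_phase [19:25, 22:00] → after → excluded.
teal_phase [14:20, 17:50] → after → excluded.
violet_phase [14:15, 14:55] → after → excluded.
Among candidates, earliest start is 09:30 → red_phase.

red_phase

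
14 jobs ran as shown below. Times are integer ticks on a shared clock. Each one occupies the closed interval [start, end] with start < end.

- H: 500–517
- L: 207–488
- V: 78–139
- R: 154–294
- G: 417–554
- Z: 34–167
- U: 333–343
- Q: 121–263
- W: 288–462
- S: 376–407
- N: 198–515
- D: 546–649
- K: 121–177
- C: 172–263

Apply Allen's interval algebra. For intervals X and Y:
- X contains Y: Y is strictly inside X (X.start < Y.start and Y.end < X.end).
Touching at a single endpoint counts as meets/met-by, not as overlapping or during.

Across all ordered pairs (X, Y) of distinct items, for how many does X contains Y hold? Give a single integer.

Checking all 182 ordered pairs for relation 'contains'; matching pairs in alphabetical order:
(G, H): G contains H ✓
(L, S): L contains S ✓
(L, U): L contains U ✓
(L, W): L contains W ✓
(N, L): N contains L ✓
(N, S): N contains S ✓
(N, U): N contains U ✓
(N, W): N contains W ✓
(R, C): R contains C ✓
(W, S): W contains S ✓
(W, U): W contains U ✓
(Z, V): Z contains V ✓
Count: 12.

12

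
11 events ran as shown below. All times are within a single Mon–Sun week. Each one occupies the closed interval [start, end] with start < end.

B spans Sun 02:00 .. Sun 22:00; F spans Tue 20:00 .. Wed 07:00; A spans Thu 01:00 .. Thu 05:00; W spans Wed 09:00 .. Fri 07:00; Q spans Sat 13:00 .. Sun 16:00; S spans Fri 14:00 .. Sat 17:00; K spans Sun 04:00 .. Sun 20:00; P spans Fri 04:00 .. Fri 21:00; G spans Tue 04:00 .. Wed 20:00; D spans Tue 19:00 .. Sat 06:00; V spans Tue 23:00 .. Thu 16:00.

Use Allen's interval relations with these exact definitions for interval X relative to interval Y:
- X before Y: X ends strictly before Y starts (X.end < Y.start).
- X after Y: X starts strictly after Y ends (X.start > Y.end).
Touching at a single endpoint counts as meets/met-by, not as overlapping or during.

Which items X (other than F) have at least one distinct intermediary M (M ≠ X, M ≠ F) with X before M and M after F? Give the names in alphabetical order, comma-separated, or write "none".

A, D, G, P, S, V, W

Target F = [Tue 20:00, Wed 07:00].
Intermediaries M with M after F: A, B, K, P, Q, S, W.
Via A — items with X before A: G.
Via B — items with X before B: A, D, G, P, S, V, W.
Via K — items with X before K: A, D, G, P, S, V, W.
Via P — items with X before P: A, G, V.
Via Q — items with X before Q: A, D, G, P, V, W.
Via S — items with X before S: A, G, V, W.
Via W — items with X before W: none.
Union: A, D, G, P, S, V, W.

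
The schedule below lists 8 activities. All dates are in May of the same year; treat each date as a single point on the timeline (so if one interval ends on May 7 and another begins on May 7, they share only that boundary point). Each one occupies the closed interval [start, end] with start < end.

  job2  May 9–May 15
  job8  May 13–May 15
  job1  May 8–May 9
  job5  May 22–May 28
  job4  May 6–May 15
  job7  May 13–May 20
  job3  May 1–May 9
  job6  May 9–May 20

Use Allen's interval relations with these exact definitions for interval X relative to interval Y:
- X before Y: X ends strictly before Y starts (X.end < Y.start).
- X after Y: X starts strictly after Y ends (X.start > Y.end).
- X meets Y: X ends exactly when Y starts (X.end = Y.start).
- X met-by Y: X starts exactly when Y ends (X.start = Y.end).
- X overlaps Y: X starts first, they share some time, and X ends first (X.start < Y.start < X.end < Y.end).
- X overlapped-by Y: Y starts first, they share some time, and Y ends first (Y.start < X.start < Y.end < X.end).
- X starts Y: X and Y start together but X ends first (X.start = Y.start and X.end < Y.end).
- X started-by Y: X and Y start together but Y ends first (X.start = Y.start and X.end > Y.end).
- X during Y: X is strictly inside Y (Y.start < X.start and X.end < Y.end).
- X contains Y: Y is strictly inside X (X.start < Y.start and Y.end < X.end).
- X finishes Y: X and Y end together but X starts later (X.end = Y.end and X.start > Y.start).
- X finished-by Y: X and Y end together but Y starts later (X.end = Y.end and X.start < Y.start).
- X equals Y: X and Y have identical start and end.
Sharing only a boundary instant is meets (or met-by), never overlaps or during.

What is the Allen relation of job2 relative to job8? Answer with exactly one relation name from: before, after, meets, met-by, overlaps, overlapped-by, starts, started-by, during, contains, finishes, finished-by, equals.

job2 = [May 9, May 15]; job8 = [May 13, May 15].
Compare endpoints: job2.start < job8.start, job2.start < job8.end, job2.end > job8.start, job2.end = job8.end.
That pattern is 'finished-by'.

finished-by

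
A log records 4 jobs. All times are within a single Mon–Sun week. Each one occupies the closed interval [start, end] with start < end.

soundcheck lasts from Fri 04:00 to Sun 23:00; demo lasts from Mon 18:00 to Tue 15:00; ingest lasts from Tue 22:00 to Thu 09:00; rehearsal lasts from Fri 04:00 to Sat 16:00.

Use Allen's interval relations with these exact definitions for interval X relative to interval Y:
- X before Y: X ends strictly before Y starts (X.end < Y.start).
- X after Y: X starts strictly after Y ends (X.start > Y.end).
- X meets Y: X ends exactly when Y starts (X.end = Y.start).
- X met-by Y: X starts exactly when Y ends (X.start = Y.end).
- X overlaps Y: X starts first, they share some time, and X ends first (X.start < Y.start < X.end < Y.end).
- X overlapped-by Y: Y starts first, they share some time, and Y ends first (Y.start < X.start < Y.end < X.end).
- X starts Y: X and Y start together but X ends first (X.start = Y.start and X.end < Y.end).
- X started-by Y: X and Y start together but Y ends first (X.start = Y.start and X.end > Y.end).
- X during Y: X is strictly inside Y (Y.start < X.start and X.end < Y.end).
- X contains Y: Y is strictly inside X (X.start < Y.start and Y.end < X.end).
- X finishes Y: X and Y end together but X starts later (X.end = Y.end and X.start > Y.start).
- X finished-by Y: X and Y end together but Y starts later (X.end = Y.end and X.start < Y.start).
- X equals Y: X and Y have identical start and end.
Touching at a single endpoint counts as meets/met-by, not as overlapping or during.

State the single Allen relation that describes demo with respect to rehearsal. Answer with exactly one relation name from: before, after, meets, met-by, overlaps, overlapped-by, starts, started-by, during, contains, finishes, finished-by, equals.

demo = [Mon 18:00, Tue 15:00]; rehearsal = [Fri 04:00, Sat 16:00].
Compare endpoints: demo.start < rehearsal.start, demo.start < rehearsal.end, demo.end < rehearsal.start, demo.end < rehearsal.end.
That pattern is 'before'.

before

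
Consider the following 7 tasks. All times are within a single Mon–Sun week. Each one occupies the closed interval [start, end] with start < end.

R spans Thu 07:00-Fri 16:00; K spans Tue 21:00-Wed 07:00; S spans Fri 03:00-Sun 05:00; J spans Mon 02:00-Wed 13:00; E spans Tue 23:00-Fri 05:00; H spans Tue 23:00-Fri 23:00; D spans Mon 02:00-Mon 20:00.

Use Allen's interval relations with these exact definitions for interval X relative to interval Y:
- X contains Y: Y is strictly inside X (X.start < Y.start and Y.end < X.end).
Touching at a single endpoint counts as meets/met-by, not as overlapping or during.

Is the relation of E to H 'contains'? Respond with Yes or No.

E = [Tue 23:00, Fri 05:00], H = [Tue 23:00, Fri 23:00].
Actual relation of E to H: starts.
Asked whether 'contains' holds → No.

No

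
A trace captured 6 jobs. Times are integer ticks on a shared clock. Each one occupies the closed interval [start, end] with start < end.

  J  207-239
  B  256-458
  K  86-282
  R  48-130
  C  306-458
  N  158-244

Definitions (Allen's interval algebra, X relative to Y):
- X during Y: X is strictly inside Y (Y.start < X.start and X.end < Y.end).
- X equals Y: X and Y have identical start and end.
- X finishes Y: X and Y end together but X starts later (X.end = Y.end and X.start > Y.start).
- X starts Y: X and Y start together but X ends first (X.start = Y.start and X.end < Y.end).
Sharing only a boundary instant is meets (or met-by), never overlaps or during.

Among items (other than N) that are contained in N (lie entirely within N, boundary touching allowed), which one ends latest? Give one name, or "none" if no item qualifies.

J

Target N = [158, 244].
B [256, 458] → after → excluded.
C [306, 458] → after → excluded.
J [207, 239] → during → candidate.
K [86, 282] → contains → excluded.
R [48, 130] → before → excluded.
Among candidates, latest end is 239 → J.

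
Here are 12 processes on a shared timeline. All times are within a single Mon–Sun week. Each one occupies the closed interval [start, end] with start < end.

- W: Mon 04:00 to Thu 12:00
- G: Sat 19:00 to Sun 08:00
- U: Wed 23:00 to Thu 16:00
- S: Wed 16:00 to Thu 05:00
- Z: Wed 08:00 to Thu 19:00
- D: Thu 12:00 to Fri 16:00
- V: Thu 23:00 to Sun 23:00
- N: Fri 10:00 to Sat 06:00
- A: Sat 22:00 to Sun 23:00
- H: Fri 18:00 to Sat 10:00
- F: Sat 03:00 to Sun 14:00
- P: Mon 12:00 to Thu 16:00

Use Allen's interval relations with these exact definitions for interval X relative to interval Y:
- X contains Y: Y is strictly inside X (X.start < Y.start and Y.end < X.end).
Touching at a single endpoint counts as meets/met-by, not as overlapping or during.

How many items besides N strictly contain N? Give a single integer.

Target N = [Fri 10:00, Sat 06:00].
A [Sat 22:00, Sun 23:00] → after → no.
D [Thu 12:00, Fri 16:00] → overlaps → no.
F [Sat 03:00, Sun 14:00] → overlapped-by → no.
G [Sat 19:00, Sun 08:00] → after → no.
H [Fri 18:00, Sat 10:00] → overlapped-by → no.
P [Mon 12:00, Thu 16:00] → before → no.
S [Wed 16:00, Thu 05:00] → before → no.
U [Wed 23:00, Thu 16:00] → before → no.
V [Thu 23:00, Sun 23:00] → contains → counts.
W [Mon 04:00, Thu 12:00] → before → no.
Z [Wed 08:00, Thu 19:00] → before → no.
Total: 1.

1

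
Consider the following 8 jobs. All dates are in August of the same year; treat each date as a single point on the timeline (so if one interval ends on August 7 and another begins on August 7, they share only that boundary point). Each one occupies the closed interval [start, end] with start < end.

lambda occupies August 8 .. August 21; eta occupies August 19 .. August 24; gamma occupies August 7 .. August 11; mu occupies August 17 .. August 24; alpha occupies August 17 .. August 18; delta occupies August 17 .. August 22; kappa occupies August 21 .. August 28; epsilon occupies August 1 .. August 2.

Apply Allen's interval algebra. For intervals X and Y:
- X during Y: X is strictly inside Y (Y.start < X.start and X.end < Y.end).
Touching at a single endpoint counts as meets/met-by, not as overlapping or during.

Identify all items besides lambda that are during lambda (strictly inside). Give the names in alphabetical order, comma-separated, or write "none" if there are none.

alpha

Target lambda = [August 8, August 21].
alpha [August 17, August 18] → during → yes.
delta [August 17, August 22] → overlapped-by → no.
epsilon [August 1, August 2] → before → no.
eta [August 19, August 24] → overlapped-by → no.
gamma [August 7, August 11] → overlaps → no.
kappa [August 21, August 28] → met-by → no.
mu [August 17, August 24] → overlapped-by → no.
Result: alpha.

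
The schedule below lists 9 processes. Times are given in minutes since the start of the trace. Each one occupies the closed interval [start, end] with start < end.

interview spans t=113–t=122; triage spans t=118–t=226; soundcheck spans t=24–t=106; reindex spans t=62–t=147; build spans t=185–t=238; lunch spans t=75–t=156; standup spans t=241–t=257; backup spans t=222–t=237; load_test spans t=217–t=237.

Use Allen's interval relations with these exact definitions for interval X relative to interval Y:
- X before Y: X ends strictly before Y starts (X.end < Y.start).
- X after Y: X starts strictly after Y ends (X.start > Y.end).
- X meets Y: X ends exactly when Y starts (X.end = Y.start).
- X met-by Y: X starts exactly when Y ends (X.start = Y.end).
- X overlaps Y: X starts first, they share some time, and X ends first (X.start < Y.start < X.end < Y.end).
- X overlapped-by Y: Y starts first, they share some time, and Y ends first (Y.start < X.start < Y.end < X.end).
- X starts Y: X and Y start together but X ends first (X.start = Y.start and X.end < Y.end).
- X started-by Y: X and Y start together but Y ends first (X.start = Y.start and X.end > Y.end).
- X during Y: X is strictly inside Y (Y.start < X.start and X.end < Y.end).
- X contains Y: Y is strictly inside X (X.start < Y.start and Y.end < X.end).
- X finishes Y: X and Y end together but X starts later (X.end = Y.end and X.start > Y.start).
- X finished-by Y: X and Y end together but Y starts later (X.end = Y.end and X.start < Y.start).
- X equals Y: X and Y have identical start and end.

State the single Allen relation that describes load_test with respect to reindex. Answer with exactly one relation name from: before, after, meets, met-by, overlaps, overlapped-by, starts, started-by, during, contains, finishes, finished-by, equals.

after

load_test = [t=217, t=237]; reindex = [t=62, t=147].
Compare endpoints: load_test.start > reindex.start, load_test.start > reindex.end, load_test.end > reindex.start, load_test.end > reindex.end.
That pattern is 'after'.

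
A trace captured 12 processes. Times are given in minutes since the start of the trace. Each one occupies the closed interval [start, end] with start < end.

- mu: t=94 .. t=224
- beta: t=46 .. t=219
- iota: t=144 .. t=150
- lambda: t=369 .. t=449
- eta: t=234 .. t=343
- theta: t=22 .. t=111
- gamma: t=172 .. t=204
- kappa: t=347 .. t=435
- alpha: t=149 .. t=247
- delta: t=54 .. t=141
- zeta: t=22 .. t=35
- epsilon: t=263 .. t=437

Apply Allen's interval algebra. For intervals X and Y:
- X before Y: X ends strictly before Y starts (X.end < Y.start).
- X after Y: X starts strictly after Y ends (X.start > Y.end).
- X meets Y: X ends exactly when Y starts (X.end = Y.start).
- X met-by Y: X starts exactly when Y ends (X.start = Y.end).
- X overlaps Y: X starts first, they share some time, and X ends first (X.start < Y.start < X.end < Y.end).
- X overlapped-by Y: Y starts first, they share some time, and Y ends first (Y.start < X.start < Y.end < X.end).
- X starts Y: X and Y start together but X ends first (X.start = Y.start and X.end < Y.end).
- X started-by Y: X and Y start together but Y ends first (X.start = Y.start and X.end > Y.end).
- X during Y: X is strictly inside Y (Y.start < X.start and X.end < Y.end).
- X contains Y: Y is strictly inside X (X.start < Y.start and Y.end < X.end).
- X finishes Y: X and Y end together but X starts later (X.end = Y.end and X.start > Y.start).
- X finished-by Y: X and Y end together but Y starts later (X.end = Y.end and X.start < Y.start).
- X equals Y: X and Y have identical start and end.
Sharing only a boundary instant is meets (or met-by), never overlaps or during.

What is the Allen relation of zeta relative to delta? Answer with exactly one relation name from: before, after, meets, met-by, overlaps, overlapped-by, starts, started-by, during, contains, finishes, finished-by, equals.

zeta = [t=22, t=35]; delta = [t=54, t=141].
Compare endpoints: zeta.start < delta.start, zeta.start < delta.end, zeta.end < delta.start, zeta.end < delta.end.
That pattern is 'before'.

before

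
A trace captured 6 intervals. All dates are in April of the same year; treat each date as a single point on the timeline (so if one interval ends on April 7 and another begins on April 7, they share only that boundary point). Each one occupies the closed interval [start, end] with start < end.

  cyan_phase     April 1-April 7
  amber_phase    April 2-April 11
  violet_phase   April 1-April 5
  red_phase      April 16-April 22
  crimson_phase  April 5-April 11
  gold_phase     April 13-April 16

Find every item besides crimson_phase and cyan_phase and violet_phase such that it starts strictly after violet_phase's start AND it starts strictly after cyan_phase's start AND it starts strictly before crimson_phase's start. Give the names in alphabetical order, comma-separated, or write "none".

Conditions: its start is strictly after violet_phase's start (X.start > April 1) AND its start is strictly after cyan_phase's start (X.start > April 1) AND its start is strictly before crimson_phase's start (X.start < April 5).
amber_phase: start April 2 > April 1? ✓; start April 2 > April 1? ✓; start April 2 < April 5? ✓ → yes.
gold_phase: start April 13 > April 1? ✓; start April 13 > April 1? ✓; start April 13 < April 5? ✗ → no.
red_phase: start April 16 > April 1? ✓; start April 16 > April 1? ✓; start April 16 < April 5? ✗ → no.
Result: amber_phase.

amber_phase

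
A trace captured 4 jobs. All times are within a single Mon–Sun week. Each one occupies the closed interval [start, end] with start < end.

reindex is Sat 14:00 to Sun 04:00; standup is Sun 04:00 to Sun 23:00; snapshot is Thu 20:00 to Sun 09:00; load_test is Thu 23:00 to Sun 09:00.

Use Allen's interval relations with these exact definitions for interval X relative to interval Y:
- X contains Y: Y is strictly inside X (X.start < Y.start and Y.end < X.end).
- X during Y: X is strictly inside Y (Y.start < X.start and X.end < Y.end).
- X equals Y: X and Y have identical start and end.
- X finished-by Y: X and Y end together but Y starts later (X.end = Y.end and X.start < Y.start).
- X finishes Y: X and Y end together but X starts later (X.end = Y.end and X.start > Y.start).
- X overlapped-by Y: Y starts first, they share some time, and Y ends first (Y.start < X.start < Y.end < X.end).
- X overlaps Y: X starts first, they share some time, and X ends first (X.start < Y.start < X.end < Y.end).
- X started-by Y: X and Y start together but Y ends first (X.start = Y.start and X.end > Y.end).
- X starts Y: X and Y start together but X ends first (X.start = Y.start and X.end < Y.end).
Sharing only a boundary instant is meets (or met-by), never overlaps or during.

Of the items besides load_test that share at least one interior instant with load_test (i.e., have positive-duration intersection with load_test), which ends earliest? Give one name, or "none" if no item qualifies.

Target load_test = [Thu 23:00, Sun 09:00].
reindex [Sat 14:00, Sun 04:00] → during → candidate.
snapshot [Thu 20:00, Sun 09:00] → finished-by → candidate.
standup [Sun 04:00, Sun 23:00] → overlapped-by → candidate.
Among candidates, earliest end is Sun 04:00 → reindex.

reindex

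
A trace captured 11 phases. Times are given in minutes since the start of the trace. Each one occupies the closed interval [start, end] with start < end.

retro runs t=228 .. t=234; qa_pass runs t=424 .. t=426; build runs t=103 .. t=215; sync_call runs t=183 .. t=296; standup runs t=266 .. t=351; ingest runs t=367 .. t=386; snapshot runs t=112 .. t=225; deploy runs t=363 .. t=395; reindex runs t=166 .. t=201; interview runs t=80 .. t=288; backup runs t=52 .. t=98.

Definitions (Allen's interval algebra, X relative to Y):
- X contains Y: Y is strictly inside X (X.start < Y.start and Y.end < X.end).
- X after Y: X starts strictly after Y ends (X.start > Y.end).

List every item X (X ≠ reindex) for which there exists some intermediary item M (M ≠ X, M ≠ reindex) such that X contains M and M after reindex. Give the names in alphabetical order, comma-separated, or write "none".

Target reindex = [t=166, t=201].
Intermediaries M with M after reindex: deploy, ingest, qa_pass, retro, standup.
Via deploy — items with X contains deploy: none.
Via ingest — items with X contains ingest: deploy.
Via qa_pass — items with X contains qa_pass: none.
Via retro — items with X contains retro: interview, sync_call.
Via standup — items with X contains standup: none.
Union: deploy, interview, sync_call.

deploy, interview, sync_call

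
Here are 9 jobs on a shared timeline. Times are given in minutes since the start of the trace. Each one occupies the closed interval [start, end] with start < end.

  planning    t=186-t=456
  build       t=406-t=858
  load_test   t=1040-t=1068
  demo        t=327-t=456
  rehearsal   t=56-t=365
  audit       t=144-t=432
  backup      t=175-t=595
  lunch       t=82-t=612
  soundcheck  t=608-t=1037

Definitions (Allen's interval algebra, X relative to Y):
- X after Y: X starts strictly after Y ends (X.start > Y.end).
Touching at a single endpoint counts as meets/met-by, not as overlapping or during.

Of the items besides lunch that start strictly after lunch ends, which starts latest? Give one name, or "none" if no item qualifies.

Target lunch = [t=82, t=612].
audit [t=144, t=432] → during → excluded.
backup [t=175, t=595] → during → excluded.
build [t=406, t=858] → overlapped-by → excluded.
demo [t=327, t=456] → during → excluded.
load_test [t=1040, t=1068] → after → candidate.
planning [t=186, t=456] → during → excluded.
rehearsal [t=56, t=365] → overlaps → excluded.
soundcheck [t=608, t=1037] → overlapped-by → excluded.
Among candidates, latest start is t=1040 → load_test.

load_test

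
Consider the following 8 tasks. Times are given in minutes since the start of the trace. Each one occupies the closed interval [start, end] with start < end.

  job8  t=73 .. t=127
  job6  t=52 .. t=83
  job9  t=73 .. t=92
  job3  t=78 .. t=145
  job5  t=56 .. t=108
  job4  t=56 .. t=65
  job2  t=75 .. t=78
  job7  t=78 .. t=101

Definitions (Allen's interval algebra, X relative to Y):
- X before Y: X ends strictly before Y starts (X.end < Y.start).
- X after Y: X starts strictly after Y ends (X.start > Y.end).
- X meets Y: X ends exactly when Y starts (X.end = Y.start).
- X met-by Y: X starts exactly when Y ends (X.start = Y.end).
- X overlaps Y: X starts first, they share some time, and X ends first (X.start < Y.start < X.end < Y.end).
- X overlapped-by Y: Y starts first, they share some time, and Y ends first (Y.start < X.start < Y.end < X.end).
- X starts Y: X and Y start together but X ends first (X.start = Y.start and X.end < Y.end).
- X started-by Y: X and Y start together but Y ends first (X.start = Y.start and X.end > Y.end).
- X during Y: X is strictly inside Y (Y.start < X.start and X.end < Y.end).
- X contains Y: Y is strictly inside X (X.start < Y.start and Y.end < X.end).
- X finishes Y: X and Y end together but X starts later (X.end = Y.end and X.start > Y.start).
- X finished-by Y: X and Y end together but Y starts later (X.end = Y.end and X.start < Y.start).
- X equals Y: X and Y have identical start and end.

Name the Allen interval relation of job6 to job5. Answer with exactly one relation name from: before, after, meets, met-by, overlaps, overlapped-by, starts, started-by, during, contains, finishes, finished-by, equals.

job6 = [t=52, t=83]; job5 = [t=56, t=108].
Compare endpoints: job6.start < job5.start, job6.start < job5.end, job6.end > job5.start, job6.end < job5.end.
That pattern is 'overlaps'.

overlaps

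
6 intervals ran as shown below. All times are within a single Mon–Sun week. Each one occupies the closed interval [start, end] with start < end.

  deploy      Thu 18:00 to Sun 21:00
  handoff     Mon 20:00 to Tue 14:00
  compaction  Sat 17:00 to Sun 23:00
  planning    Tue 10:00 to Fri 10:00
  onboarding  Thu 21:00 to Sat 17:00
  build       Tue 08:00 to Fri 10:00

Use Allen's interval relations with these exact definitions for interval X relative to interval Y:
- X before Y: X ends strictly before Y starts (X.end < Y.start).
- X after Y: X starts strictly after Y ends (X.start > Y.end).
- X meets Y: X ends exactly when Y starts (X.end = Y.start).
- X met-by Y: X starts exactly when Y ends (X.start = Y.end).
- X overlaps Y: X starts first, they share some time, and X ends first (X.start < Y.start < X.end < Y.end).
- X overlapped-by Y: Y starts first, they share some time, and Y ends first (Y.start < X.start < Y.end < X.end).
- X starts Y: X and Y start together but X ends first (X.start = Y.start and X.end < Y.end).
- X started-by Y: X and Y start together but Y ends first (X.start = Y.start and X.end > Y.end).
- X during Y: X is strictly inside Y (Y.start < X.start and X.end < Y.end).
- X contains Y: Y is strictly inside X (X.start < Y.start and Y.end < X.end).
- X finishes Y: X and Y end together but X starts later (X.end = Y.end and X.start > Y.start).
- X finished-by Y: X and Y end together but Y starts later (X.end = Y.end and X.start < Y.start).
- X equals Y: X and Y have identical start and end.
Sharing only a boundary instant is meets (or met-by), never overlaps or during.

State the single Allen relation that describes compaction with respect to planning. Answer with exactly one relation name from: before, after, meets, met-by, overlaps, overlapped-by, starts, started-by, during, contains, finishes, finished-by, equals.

compaction = [Sat 17:00, Sun 23:00]; planning = [Tue 10:00, Fri 10:00].
Compare endpoints: compaction.start > planning.start, compaction.start > planning.end, compaction.end > planning.start, compaction.end > planning.end.
That pattern is 'after'.

after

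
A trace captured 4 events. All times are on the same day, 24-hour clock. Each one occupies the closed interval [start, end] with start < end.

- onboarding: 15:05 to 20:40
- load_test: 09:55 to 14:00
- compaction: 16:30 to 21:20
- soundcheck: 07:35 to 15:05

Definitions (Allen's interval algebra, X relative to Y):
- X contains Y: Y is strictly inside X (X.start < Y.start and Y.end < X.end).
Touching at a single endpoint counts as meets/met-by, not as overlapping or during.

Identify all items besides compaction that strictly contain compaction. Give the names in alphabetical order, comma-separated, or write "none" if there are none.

none

Target compaction = [16:30, 21:20].
load_test [09:55, 14:00] → before → no.
onboarding [15:05, 20:40] → overlaps → no.
soundcheck [07:35, 15:05] → before → no.
Result: none.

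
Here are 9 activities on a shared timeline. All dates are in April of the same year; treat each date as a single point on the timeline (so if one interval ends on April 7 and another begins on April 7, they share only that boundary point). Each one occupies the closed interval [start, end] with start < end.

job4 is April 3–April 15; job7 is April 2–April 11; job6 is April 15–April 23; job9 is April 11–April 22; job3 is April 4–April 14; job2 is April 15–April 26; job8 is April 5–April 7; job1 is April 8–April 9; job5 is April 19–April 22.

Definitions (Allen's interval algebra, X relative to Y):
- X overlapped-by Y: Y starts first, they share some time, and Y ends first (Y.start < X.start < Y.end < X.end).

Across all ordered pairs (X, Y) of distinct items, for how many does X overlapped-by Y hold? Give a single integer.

Checking all 72 ordered pairs for relation 'overlapped-by'; matching pairs in alphabetical order:
(job2, job9): job2 overlapped-by job9 ✓
(job3, job7): job3 overlapped-by job7 ✓
(job4, job7): job4 overlapped-by job7 ✓
(job6, job9): job6 overlapped-by job9 ✓
(job9, job3): job9 overlapped-by job3 ✓
(job9, job4): job9 overlapped-by job4 ✓
Count: 6.

6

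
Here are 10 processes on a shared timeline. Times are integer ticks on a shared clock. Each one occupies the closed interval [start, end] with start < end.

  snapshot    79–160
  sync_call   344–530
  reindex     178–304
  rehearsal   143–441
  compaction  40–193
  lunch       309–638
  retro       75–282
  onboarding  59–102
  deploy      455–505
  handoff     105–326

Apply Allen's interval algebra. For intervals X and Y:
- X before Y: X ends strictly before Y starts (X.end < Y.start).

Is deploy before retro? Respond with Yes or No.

deploy = [455, 505], retro = [75, 282].
Actual relation of deploy to retro: after.
Asked whether 'before' holds → No.

No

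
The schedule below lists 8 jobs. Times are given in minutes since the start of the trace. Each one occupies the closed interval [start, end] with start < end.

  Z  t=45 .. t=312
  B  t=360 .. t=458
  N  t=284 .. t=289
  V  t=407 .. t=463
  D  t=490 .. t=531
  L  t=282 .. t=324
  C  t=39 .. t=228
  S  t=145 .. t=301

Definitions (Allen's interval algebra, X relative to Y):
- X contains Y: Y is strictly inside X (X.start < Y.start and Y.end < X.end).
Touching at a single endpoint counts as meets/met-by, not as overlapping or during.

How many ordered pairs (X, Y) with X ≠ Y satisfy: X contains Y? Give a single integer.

4

Checking all 56 ordered pairs for relation 'contains'; matching pairs in alphabetical order:
(L, N): L contains N ✓
(S, N): S contains N ✓
(Z, N): Z contains N ✓
(Z, S): Z contains S ✓
Count: 4.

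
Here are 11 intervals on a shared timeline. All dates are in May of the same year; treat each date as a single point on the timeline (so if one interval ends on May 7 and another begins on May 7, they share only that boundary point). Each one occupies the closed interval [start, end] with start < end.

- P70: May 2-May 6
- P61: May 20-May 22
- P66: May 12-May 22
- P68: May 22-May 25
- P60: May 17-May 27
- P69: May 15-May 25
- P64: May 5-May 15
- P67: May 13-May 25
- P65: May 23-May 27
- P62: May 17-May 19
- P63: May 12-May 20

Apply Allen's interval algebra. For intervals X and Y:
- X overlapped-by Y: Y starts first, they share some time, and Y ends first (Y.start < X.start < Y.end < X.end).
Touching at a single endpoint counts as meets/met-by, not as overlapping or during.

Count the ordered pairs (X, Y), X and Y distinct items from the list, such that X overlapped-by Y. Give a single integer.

Checking all 110 ordered pairs for relation 'overlapped-by'; matching pairs in alphabetical order:
(P60, P63): P60 overlapped-by P63 ✓
(P60, P66): P60 overlapped-by P66 ✓
(P60, P67): P60 overlapped-by P67 ✓
(P60, P69): P60 overlapped-by P69 ✓
(P63, P64): P63 overlapped-by P64 ✓
(P64, P70): P64 overlapped-by P70 ✓
(P65, P67): P65 overlapped-by P67 ✓
(P65, P68): P65 overlapped-by P68 ✓
(P65, P69): P65 overlapped-by P69 ✓
(P66, P64): P66 overlapped-by P64 ✓
(P67, P63): P67 overlapped-by P63 ✓
(P67, P64): P67 overlapped-by P64 ✓
(P67, P66): P67 overlapped-by P66 ✓
(P69, P63): P69 overlapped-by P63 ✓
(P69, P66): P69 overlapped-by P66 ✓
Count: 15.

15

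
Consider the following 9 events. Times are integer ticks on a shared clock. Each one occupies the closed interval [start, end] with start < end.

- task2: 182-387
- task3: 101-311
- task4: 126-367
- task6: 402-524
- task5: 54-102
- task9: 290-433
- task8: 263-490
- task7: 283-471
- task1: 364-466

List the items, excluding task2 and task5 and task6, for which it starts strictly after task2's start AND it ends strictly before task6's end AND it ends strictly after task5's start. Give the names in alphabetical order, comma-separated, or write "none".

Conditions: its start is strictly after task2's start (X.start > 182) AND its end is strictly before task6's end (X.end < 524) AND its end is strictly after task5's start (X.end > 54).
task1: start 364 > 182? ✓; end 466 < 524? ✓; end 466 > 54? ✓ → yes.
task3: start 101 > 182? ✗; end 311 < 524? ✓; end 311 > 54? ✓ → no.
task4: start 126 > 182? ✗; end 367 < 524? ✓; end 367 > 54? ✓ → no.
task7: start 283 > 182? ✓; end 471 < 524? ✓; end 471 > 54? ✓ → yes.
task8: start 263 > 182? ✓; end 490 < 524? ✓; end 490 > 54? ✓ → yes.
task9: start 290 > 182? ✓; end 433 < 524? ✓; end 433 > 54? ✓ → yes.
Result: task1, task7, task8, task9.

task1, task7, task8, task9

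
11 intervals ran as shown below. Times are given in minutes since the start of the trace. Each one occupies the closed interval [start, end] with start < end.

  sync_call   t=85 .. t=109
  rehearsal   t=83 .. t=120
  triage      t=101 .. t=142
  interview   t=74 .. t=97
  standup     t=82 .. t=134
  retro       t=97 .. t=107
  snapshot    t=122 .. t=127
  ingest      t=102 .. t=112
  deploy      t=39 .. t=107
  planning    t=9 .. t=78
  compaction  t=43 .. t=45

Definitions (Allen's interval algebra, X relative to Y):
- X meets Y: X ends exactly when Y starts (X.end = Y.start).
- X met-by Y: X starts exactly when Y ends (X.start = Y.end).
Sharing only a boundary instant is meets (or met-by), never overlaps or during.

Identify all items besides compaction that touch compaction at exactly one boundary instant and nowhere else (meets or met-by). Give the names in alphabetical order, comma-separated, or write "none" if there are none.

Target compaction = [t=43, t=45].
deploy [t=39, t=107] → contains → no.
ingest [t=102, t=112] → after → no.
interview [t=74, t=97] → after → no.
planning [t=9, t=78] → contains → no.
rehearsal [t=83, t=120] → after → no.
retro [t=97, t=107] → after → no.
snapshot [t=122, t=127] → after → no.
standup [t=82, t=134] → after → no.
sync_call [t=85, t=109] → after → no.
triage [t=101, t=142] → after → no.
Result: none.

none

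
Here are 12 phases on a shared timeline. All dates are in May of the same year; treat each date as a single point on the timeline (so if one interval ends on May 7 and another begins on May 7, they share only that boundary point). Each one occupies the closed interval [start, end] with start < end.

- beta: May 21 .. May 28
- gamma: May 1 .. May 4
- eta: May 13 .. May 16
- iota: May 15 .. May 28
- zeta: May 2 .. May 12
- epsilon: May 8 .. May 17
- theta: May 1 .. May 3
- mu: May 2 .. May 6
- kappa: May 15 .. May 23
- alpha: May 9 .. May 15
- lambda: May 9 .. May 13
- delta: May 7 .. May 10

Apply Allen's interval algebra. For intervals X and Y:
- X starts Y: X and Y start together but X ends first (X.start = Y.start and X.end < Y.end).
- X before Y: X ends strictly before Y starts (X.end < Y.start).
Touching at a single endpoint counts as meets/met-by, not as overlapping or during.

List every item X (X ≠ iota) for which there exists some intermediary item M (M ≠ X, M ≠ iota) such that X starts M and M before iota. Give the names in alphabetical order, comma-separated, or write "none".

mu, theta

Target iota = [May 15, May 28].
Intermediaries M with M before iota: delta, gamma, lambda, mu, theta, zeta.
Via delta — items with X starts delta: none.
Via gamma — items with X starts gamma: theta.
Via lambda — items with X starts lambda: none.
Via mu — items with X starts mu: none.
Via theta — items with X starts theta: none.
Via zeta — items with X starts zeta: mu.
Union: mu, theta.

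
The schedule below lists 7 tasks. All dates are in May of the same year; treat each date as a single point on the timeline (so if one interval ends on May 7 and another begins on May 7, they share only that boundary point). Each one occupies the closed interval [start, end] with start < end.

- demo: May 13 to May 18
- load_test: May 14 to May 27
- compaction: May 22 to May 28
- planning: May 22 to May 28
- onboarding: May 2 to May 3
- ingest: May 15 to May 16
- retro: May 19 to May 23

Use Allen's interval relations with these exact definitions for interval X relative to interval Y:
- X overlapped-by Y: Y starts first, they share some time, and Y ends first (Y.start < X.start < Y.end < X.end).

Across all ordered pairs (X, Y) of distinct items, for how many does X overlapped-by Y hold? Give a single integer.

5

Checking all 42 ordered pairs for relation 'overlapped-by'; matching pairs in alphabetical order:
(compaction, load_test): compaction overlapped-by load_test ✓
(compaction, retro): compaction overlapped-by retro ✓
(load_test, demo): load_test overlapped-by demo ✓
(planning, load_test): planning overlapped-by load_test ✓
(planning, retro): planning overlapped-by retro ✓
Count: 5.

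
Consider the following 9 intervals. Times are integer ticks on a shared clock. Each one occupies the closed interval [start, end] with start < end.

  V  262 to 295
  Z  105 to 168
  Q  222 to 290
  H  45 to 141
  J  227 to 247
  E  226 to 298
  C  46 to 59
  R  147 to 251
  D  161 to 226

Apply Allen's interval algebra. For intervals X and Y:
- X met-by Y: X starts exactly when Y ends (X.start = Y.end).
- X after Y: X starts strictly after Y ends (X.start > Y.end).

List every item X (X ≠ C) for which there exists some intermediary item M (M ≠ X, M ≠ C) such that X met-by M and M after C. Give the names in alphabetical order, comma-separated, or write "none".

Target C = [46, 59].
Intermediaries M with M after C: D, E, J, Q, R, V, Z.
Via D — items with X met-by D: E.
Via E — items with X met-by E: none.
Via J — items with X met-by J: none.
Via Q — items with X met-by Q: none.
Via R — items with X met-by R: none.
Via V — items with X met-by V: none.
Via Z — items with X met-by Z: none.
Union: E.

E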